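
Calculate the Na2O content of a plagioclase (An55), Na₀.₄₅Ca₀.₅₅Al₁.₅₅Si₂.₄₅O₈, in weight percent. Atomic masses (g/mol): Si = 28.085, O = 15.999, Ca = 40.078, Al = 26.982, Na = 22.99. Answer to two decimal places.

5.15 wt%

Formula mass = 271.011 g/mol.
0.45 Na → 0.2250 mol Na2O per formula unit; M(Na2O) = 61.979, so Na2O mass = 13.945 g.
13.945/271.011 × 100 = 5.15 wt%.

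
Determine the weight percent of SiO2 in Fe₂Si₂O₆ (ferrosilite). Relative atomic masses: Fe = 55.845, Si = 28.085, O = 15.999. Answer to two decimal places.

45.54 wt%

M(Fe₂Si₂O₆) = 263.854 g/mol; M(SiO2) = 60.083 g/mol.
Moles SiO2 per formula unit = 2 Si ÷ 1 = 2.0000.
SiO2 fraction = (2.0000 × 60.083) / 263.854 = 120.166/263.854 = 0.4554.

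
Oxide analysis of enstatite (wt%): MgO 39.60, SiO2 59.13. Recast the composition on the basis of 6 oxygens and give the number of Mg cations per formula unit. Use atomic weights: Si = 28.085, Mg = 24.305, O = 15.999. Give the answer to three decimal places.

1.998 Mg apfu

MgO (M=40.304): mol = 0.98253; Mg = 0.98253, O = 0.98253.
SiO2 (M=60.083): mol = 0.98414; Si = 0.98414, O = 1.96828.
ΣO = 2.95081; factor = 6/ΣO = 2.03334.
Mg apfu = 0.98253 × 2.03334 = 1.998.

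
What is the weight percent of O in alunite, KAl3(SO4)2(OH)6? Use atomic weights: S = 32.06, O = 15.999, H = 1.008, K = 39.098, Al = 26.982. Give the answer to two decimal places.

54.08 mass %

M(KAl3(SO4)2(OH)6) = 414.198 g/mol.
O contributes 14 × 15.999 = 223.986 g per mole.
223.986/414.198 = 0.5408 → 54.08%.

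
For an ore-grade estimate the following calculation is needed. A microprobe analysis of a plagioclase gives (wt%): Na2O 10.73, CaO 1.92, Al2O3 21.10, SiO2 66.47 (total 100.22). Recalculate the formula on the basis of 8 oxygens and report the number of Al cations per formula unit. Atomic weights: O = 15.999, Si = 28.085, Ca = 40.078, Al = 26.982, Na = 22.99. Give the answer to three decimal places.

Na2O: 10.73/61.979 = 0.17312 mol → 0.34624 mol Na, 0.17312 mol O.
CaO: 1.92/56.077 = 0.03424 mol → 0.03424 mol Ca, 0.03424 mol O.
Al2O3: 21.10/101.961 = 0.20694 mol → 0.41388 mol Al, 0.62082 mol O.
SiO2: 66.47/60.083 = 1.10630 mol → 1.10630 mol Si, 2.21260 mol O.
Total oxygen = 3.04078 mol. Normalization factor = 8/3.04078 = 2.63090.
Al per 8 O = 0.41388 × 2.63090 = 1.089.

1.089 Al apfu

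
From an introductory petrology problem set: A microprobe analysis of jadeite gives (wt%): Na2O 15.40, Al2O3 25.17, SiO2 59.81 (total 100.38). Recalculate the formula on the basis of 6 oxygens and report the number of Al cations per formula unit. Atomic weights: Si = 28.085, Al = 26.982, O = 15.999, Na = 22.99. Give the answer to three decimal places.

15.40 wt% Na2O ÷ 61.979 g/mol = 0.24847 mol, giving 0.49694 Na and 0.24847 O.
25.17 wt% Al2O3 ÷ 101.961 g/mol = 0.24686 mol, giving 0.49372 Al and 0.74058 O.
59.81 wt% SiO2 ÷ 60.083 g/mol = 0.99546 mol, giving 0.99546 Si and 1.99092 O.
Oxygen sums to 2.97997; scaling by 6/2.97997 = 2.01344 puts the formula on 6 O.
Al: 0.49372 × 2.01344 = 0.994 atoms per formula unit.

0.994 Al apfu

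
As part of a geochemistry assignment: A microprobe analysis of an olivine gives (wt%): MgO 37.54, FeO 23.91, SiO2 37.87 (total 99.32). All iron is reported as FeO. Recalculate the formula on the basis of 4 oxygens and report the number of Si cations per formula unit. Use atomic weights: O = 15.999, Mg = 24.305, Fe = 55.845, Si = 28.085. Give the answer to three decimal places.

MgO (M=40.304): mol = 0.93142; Mg = 0.93142, O = 0.93142.
FeO (M=71.844): mol = 0.33280; Fe = 0.33280, O = 0.33280.
SiO2 (M=60.083): mol = 0.63029; Si = 0.63029, O = 1.26058.
ΣO = 2.52480; factor = 4/ΣO = 1.58428.
Si apfu = 0.63029 × 1.58428 = 0.999.

0.999 Si apfu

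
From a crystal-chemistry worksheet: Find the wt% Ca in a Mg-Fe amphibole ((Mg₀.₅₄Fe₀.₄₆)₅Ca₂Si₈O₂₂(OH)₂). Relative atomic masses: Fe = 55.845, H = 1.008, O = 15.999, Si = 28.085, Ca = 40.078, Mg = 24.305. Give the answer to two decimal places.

9.06 mass %

Molar mass of (Mg₀.₅₄Fe₀.₄₆)₅Ca₂Si₈O₂₂(OH)₂: 2.70*24.305 + 2.30*55.845 + 2*40.078 + 8*28.085 + 24*15.999 + 2*1.008 = 884.895 g/mol.
Mass of Ca per formula unit: 2 × 40.078 = 80.156 g.
Weight fraction Ca = 80.156 / 884.895 = 0.0906.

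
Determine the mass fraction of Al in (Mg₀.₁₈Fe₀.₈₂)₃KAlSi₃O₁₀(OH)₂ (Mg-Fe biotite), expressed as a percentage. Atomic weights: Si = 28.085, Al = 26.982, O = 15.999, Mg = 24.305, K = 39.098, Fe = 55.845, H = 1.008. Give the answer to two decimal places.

5.45 mass %

Molar mass of (Mg₀.₁₈Fe₀.₈₂)₃KAlSi₃O₁₀(OH)₂: 0.54*24.305 + 2.46*55.845 + 1*39.098 + 1*26.982 + 3*28.085 + 12*15.999 + 2*1.008 = 494.842 g/mol.
Mass of Al per formula unit: 1 × 26.982 = 26.982 g.
Weight fraction Al = 26.982 / 494.842 = 0.0545.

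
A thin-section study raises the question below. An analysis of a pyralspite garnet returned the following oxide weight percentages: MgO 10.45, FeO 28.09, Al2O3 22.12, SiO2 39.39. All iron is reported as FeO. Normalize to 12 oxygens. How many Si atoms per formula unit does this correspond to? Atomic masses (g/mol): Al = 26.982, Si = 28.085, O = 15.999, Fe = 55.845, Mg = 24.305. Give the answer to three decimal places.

MgO: 10.45/40.304 = 0.25928 mol → 0.25928 mol Mg, 0.25928 mol O.
FeO: 28.09/71.844 = 0.39099 mol → 0.39099 mol Fe, 0.39099 mol O.
Al2O3: 22.12/101.961 = 0.21695 mol → 0.43390 mol Al, 0.65085 mol O.
SiO2: 39.39/60.083 = 0.65559 mol → 0.65559 mol Si, 1.31118 mol O.
Total oxygen = 2.61230 mol. Normalization factor = 12/2.61230 = 4.59365.
Si per 12 O = 0.65559 × 4.59365 = 3.012.

3.012 Si apfu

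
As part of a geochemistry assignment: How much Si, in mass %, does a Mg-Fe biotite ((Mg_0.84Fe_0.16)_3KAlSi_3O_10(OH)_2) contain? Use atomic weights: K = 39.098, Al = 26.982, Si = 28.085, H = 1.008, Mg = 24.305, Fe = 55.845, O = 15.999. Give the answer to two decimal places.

19.49 mass %

M((Mg_0.84Fe_0.16)_3KAlSi_3O_10(OH)_2) = 432.393 g/mol.
Si contributes 3 × 28.085 = 84.255 g per mole.
84.255/432.393 = 0.1949 → 19.49%.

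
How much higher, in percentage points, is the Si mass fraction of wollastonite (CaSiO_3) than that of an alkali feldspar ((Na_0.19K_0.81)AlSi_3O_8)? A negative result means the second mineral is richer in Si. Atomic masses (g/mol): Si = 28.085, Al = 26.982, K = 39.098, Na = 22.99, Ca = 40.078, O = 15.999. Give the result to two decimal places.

First mineral: 28.085 g Si in 116.160 g formula = 24.18 wt% Si.
Second mineral: 84.255 g Si in 275.266 g formula = 30.61 wt% Si.
24.18% − 30.61% gives a difference of -6.43 percentage points.

-6.43 percentage points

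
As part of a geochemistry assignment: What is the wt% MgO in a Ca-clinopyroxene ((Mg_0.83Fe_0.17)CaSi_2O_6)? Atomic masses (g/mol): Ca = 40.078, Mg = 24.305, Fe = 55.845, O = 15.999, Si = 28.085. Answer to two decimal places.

15.07 wt%

Molar mass of (Mg_0.83Fe_0.17)CaSi_2O_6 = 0.83·24.305 + 0.17·55.845 + 1·40.078 + 2·28.085 + 6·15.999 = 221.909 g/mol.
Each formula unit contains 0.83 Mg, equivalent to 0.83/1 = 0.8300 mol MgO.
M(MgO) = 1×24.305 + 1×15.999 = 40.304 g/mol.
Mass of MgO per formula unit = 0.8300 × 40.304 = 33.452 g.
MgO wt% = 33.452 / 221.909 × 100 = 15.07%.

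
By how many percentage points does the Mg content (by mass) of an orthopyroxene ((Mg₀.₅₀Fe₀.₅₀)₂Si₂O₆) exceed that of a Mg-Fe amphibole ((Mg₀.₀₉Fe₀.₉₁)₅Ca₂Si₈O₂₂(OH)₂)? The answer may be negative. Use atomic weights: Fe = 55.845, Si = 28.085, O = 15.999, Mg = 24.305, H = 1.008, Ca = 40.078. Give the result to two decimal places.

9.32 percentage points

First mineral: 24.305 g Mg in 232.314 g formula = 10.46 wt% Mg.
Second mineral: 10.937 g Mg in 955.860 g formula = 1.14 wt% Mg.
10.46% − 1.14% gives a difference of 9.32 percentage points.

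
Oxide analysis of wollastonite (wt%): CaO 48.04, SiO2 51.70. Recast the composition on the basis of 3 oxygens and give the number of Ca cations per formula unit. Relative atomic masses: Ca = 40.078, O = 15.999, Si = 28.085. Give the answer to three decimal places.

0.997 Ca apfu

CaO: 48.04/56.077 = 0.85668 mol → 0.85668 mol Ca, 0.85668 mol O.
SiO2: 51.70/60.083 = 0.86048 mol → 0.86048 mol Si, 1.72096 mol O.
Total oxygen = 2.57764 mol. Normalization factor = 3/2.57764 = 1.16386.
Ca per 3 O = 0.85668 × 1.16386 = 0.997.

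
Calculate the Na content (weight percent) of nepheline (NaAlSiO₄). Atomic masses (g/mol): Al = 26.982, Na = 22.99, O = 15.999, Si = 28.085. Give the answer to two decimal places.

Formula mass = 1*22.99 + 1*26.982 + 1*28.085 + 4*15.999 = 142.053 g/mol, of which 22.990 g is Na.
So Na makes up 22.990/142.053 = 0.1618 of the mass, i.e. 16.18%.

16.18 weight percent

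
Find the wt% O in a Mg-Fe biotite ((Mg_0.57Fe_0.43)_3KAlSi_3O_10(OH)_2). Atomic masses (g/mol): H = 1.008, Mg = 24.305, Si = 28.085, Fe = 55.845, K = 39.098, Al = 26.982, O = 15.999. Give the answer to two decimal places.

Formula mass = 1.71·24.305 + 1.29·55.845 + 1·39.098 + 1·26.982 + 3·28.085 + 12·15.999 + 2·1.008 = 457.941 g/mol, of which 191.988 g is O.
So O makes up 191.988/457.941 = 0.4192 of the mass, i.e. 41.92%.

41.92 wt%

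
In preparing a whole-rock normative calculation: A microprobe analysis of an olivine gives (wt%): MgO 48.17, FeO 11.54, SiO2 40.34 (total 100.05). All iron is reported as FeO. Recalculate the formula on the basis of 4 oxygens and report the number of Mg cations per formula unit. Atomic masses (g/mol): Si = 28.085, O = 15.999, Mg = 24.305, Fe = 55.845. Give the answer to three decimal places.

1.772 Mg apfu

48.17 wt% MgO ÷ 40.304 g/mol = 1.19517 mol, giving 1.19517 Mg and 1.19517 O.
11.54 wt% FeO ÷ 71.844 g/mol = 0.16063 mol, giving 0.16063 Fe and 0.16063 O.
40.34 wt% SiO2 ÷ 60.083 g/mol = 0.67140 mol, giving 0.67140 Si and 1.34280 O.
Oxygen sums to 2.69860; scaling by 4/2.69860 = 1.48225 puts the formula on 4 O.
Mg: 1.19517 × 1.48225 = 1.772 atoms per formula unit.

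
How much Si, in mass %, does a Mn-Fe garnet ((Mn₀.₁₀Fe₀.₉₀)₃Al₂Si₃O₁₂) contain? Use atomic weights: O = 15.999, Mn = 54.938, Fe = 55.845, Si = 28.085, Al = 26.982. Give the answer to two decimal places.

M((Mn₀.₁₀Fe₀.₉₀)₃Al₂Si₃O₁₂) = 497.470 g/mol.
Si contributes 3 × 28.085 = 84.255 g per mole.
84.255/497.470 = 0.1694 → 16.94%.

16.94 mass %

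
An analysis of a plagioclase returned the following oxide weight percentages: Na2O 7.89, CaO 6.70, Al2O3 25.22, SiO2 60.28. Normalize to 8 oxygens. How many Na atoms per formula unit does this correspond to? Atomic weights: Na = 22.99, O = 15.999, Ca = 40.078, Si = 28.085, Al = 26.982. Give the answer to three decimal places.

Na2O (M=61.979): mol = 0.12730; Na = 0.25460, O = 0.12730.
CaO (M=56.077): mol = 0.11948; Ca = 0.11948, O = 0.11948.
Al2O3 (M=101.961): mol = 0.24735; Al = 0.49470, O = 0.74205.
SiO2 (M=60.083): mol = 1.00328; Si = 1.00328, O = 2.00656.
ΣO = 2.99539; factor = 8/ΣO = 2.67077.
Na apfu = 0.25460 × 2.67077 = 0.680.

0.680 Na apfu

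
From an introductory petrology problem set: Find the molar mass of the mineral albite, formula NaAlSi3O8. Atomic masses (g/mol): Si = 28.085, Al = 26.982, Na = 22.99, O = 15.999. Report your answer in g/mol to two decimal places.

The formula mass is the sum 1×22.99 + 1×26.982 + 3×28.085 + 8×15.999.

262.22 g/mol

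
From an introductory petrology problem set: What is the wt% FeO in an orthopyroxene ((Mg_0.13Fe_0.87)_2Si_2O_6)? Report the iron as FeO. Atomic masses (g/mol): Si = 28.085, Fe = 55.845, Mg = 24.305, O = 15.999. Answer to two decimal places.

48.90 wt%

Formula mass = 255.654 g/mol.
1.74 Fe → 1.7400 mol FeO per formula unit; M(FeO) = 71.844, so FeO mass = 125.009 g.
125.009/255.654 × 100 = 48.90 wt%.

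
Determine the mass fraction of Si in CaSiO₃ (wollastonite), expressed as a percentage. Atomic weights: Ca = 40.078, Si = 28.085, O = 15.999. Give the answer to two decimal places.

M(CaSiO₃) = 116.160 g/mol.
Si contributes 1 × 28.085 = 28.085 g per mole.
28.085/116.160 = 0.2418 → 24.18%.

24.18 weight percent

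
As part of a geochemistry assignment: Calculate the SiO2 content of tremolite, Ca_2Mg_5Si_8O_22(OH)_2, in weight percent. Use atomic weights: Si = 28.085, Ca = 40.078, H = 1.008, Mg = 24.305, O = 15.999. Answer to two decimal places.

59.17 wt%

M(Ca_2Mg_5Si_8O_22(OH)_2) = 812.353 g/mol; M(SiO2) = 60.083 g/mol.
Moles SiO2 per formula unit = 8 Si ÷ 1 = 8.0000.
SiO2 fraction = (8.0000 × 60.083) / 812.353 = 480.664/812.353 = 0.5917.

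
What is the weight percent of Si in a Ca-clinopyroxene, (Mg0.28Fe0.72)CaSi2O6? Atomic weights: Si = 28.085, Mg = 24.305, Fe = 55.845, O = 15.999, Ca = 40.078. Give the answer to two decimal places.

23.48 weight percent

M((Mg0.28Fe0.72)CaSi2O6) = 239.256 g/mol.
Si contributes 2 × 28.085 = 56.170 g per mole.
56.170/239.256 = 0.2348 → 23.48%.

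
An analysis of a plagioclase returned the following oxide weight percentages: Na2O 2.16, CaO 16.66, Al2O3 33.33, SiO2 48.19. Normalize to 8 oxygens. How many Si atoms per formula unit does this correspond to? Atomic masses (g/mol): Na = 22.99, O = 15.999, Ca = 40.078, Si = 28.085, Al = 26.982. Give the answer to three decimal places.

2.200 Si apfu

Na2O: 2.16/61.979 = 0.03485 mol → 0.06970 mol Na, 0.03485 mol O.
CaO: 16.66/56.077 = 0.29709 mol → 0.29709 mol Ca, 0.29709 mol O.
Al2O3: 33.33/101.961 = 0.32689 mol → 0.65378 mol Al, 0.98067 mol O.
SiO2: 48.19/60.083 = 0.80206 mol → 0.80206 mol Si, 1.60412 mol O.
Total oxygen = 2.91673 mol. Normalization factor = 8/2.91673 = 2.74280.
Si per 8 O = 0.80206 × 2.74280 = 2.200.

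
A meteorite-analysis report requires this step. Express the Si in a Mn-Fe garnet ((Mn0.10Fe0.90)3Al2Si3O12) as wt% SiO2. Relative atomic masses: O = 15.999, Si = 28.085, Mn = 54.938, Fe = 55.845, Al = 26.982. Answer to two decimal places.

Formula mass = 497.470 g/mol.
3 Si → 3.0000 mol SiO2 per formula unit; M(SiO2) = 60.083, so SiO2 mass = 180.249 g.
180.249/497.470 × 100 = 36.23 wt%.

36.23 wt%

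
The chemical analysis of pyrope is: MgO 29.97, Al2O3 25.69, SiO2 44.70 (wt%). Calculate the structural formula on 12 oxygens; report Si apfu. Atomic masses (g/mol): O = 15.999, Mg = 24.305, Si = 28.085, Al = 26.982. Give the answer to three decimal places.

29.97 wt% MgO ÷ 40.304 g/mol = 0.74360 mol, giving 0.74360 Mg and 0.74360 O.
25.69 wt% Al2O3 ÷ 101.961 g/mol = 0.25196 mol, giving 0.50392 Al and 0.75588 O.
44.70 wt% SiO2 ÷ 60.083 g/mol = 0.74397 mol, giving 0.74397 Si and 1.48794 O.
Oxygen sums to 2.98742; scaling by 12/2.98742 = 4.01684 puts the formula on 12 O.
Si: 0.74397 × 4.01684 = 2.988 atoms per formula unit.

2.988 Si apfu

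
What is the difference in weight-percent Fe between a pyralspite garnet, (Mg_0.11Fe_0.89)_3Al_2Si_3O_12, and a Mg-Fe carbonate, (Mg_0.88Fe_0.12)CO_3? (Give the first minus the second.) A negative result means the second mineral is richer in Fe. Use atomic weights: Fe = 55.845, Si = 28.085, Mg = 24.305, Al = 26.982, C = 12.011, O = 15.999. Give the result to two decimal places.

First mineral: 149.106 g Fe in 487.334 g formula = 30.60 wt% Fe.
Second mineral: 6.701 g Fe in 88.098 g formula = 7.61 wt% Fe.
30.60% − 7.61% gives a difference of 22.99 percentage points.

22.99 percentage points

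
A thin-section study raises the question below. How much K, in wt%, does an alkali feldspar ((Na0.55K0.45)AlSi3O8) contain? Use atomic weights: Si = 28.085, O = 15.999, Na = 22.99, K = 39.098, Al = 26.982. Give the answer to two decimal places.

6.53 wt%

M((Na0.55K0.45)AlSi3O8) = 269.468 g/mol.
K contributes 0.45 × 39.098 = 17.594 g per mole.
17.594/269.468 = 0.0653 → 6.53%.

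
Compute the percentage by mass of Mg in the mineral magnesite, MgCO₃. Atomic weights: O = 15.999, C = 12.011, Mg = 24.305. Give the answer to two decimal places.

28.83 weight percent

Formula mass = 1*24.305 + 1*12.011 + 3*15.999 = 84.313 g/mol, of which 24.305 g is Mg.
So Mg makes up 24.305/84.313 = 0.2883 of the mass, i.e. 28.83%.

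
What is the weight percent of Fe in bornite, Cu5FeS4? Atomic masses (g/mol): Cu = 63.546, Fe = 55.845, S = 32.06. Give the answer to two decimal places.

11.13 wt%

M(Cu5FeS4) = 501.815 g/mol.
Fe contributes 1 × 55.845 = 55.845 g per mole.
55.845/501.815 = 0.1113 → 11.13%.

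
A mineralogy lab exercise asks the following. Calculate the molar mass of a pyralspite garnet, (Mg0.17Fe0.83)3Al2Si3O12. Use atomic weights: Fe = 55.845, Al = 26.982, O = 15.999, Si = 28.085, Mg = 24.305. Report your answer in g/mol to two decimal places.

481.66 g/mol

M = 0.51·24.305 + 2.49·55.845 + 2·26.982 + 3·28.085 + 12·15.999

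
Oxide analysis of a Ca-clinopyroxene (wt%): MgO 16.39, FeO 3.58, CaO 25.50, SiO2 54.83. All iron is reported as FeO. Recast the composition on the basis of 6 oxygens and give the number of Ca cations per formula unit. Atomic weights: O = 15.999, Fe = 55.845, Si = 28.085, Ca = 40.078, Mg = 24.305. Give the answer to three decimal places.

16.39 wt% MgO ÷ 40.304 g/mol = 0.40666 mol, giving 0.40666 Mg and 0.40666 O.
3.58 wt% FeO ÷ 71.844 g/mol = 0.04983 mol, giving 0.04983 Fe and 0.04983 O.
25.50 wt% CaO ÷ 56.077 g/mol = 0.45473 mol, giving 0.45473 Ca and 0.45473 O.
54.83 wt% SiO2 ÷ 60.083 g/mol = 0.91257 mol, giving 0.91257 Si and 1.82514 O.
Oxygen sums to 2.73636; scaling by 6/2.73636 = 2.19269 puts the formula on 6 O.
Ca: 0.45473 × 2.19269 = 0.997 atoms per formula unit.

0.997 Ca apfu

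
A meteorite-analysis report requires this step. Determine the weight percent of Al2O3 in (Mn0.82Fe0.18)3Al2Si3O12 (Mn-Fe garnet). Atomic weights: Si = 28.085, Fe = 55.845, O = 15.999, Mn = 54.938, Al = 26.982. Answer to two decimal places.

20.58 wt%

Molar mass of (Mn0.82Fe0.18)3Al2Si3O12 = 2.46*54.938 + 0.54*55.845 + 2*26.982 + 3*28.085 + 12*15.999 = 495.511 g/mol.
Each formula unit contains 2 Al, equivalent to 2/2 = 1.0000 mol Al2O3.
M(Al2O3) = 2×26.982 + 3×15.999 = 101.961 g/mol.
Mass of Al2O3 per formula unit = 1.0000 × 101.961 = 101.961 g.
Al2O3 wt% = 101.961 / 495.511 × 100 = 20.58%.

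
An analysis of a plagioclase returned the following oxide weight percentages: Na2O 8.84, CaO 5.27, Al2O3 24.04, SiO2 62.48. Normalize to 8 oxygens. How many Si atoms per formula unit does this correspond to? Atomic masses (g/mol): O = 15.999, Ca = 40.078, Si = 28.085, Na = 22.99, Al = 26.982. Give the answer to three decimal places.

8.84 wt% Na2O ÷ 61.979 g/mol = 0.14263 mol, giving 0.28526 Na and 0.14263 O.
5.27 wt% CaO ÷ 56.077 g/mol = 0.09398 mol, giving 0.09398 Ca and 0.09398 O.
24.04 wt% Al2O3 ÷ 101.961 g/mol = 0.23578 mol, giving 0.47156 Al and 0.70734 O.
62.48 wt% SiO2 ÷ 60.083 g/mol = 1.03989 mol, giving 1.03989 Si and 2.07978 O.
Oxygen sums to 3.02373; scaling by 8/3.02373 = 2.64574 puts the formula on 8 O.
Si: 1.03989 × 2.64574 = 2.751 atoms per formula unit.

2.751 Si apfu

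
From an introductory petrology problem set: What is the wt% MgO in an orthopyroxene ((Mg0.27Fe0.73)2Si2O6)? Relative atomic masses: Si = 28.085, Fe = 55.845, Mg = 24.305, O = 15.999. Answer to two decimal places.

Molar mass of (Mg0.27Fe0.73)2Si2O6 = 0.54×24.305 + 1.46×55.845 + 2×28.085 + 6×15.999 = 246.822 g/mol.
Each formula unit contains 0.54 Mg, equivalent to 0.54/1 = 0.5400 mol MgO.
M(MgO) = 1×24.305 + 1×15.999 = 40.304 g/mol.
Mass of MgO per formula unit = 0.5400 × 40.304 = 21.764 g.
MgO wt% = 21.764 / 246.822 × 100 = 8.82%.

8.82 wt%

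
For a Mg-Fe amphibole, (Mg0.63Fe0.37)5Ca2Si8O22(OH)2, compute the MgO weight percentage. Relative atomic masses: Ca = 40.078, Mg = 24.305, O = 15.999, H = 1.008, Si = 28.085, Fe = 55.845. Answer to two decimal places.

Formula mass = 870.702 g/mol.
3.15 Mg → 3.1500 mol MgO per formula unit; M(MgO) = 40.304, so MgO mass = 126.958 g.
126.958/870.702 × 100 = 14.58 wt%.

14.58 wt%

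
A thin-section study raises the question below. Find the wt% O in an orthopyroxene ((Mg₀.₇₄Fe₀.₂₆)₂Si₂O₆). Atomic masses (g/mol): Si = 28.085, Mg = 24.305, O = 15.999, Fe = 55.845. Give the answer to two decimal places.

M((Mg₀.₇₄Fe₀.₂₆)₂Si₂O₆) = 217.175 g/mol.
O contributes 6 × 15.999 = 95.994 g per mole.
95.994/217.175 = 0.4420 → 44.20%.

44.20 mass %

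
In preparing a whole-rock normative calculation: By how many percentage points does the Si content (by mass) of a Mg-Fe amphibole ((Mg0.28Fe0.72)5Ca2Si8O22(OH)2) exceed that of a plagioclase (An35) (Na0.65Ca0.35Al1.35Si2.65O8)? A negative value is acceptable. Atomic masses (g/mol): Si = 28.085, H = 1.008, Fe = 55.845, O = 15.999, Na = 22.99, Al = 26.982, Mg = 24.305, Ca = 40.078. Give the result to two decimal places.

First mineral: 224.680 g Si in 925.897 g formula = 24.27 wt% Si.
Second mineral: 74.425 g Si in 267.814 g formula = 27.79 wt% Si.
24.27% − 27.79% gives a difference of -3.52 percentage points.

-3.52 percentage points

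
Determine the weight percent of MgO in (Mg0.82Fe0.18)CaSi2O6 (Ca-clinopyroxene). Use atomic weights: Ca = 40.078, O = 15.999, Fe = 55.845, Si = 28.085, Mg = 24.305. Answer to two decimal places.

Molar mass of (Mg0.82Fe0.18)CaSi2O6 = 0.82×24.305 + 0.18×55.845 + 1×40.078 + 2×28.085 + 6×15.999 = 222.224 g/mol.
Each formula unit contains 0.82 Mg, equivalent to 0.82/1 = 0.8200 mol MgO.
M(MgO) = 1×24.305 + 1×15.999 = 40.304 g/mol.
Mass of MgO per formula unit = 0.8200 × 40.304 = 33.049 g.
MgO wt% = 33.049 / 222.224 × 100 = 14.87%.

14.87 wt%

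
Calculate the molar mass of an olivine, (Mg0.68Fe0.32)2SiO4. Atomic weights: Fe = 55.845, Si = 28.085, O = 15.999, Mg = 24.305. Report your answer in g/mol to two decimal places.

160.88 g/mol

M = 1.36·24.305 + 0.64·55.845 + 1·28.085 + 4·15.999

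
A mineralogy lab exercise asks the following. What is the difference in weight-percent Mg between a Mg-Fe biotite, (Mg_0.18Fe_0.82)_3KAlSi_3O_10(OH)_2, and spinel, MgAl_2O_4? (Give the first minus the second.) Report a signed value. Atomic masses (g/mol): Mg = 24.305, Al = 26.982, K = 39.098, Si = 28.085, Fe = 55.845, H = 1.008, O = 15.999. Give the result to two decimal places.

-14.43 percentage points

Mg in (Mg_0.18Fe_0.82)_3KAlSi_3O_10(OH)_2: molar mass 494.842 g/mol; 0.54×24.305 = 13.125 g → 2.65 wt%.
Mg in MgAl_2O_4: molar mass 142.265 g/mol; 1×24.305 = 24.305 g → 17.08 wt%.
Difference = 2.65 − 17.08 = -14.43 percentage points.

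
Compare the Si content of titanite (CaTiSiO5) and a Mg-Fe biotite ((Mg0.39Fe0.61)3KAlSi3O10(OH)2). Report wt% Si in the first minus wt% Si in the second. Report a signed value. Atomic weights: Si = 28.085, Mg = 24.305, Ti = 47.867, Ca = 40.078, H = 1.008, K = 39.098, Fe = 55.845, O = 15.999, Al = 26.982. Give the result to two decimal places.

M(CaTiSiO5) = 196.025 g/mol, so wt% Si = 28.085/196.025 × 100 = 14.33%.
M((Mg0.39Fe0.61)3KAlSi3O10(OH)2) = 474.972 g/mol, so wt% Si = 84.255/474.972 × 100 = 17.74%.
14.33 − 17.74 = -3.41 pp.

-3.41 percentage points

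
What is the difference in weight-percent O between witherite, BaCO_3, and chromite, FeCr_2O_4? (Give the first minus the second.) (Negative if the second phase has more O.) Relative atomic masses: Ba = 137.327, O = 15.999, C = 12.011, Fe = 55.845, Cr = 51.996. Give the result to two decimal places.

First mineral: 47.997 g O in 197.335 g formula = 24.32 wt% O.
Second mineral: 63.996 g O in 223.833 g formula = 28.59 wt% O.
24.32% − 28.59% gives a difference of -4.27 percentage points.

-4.27 percentage points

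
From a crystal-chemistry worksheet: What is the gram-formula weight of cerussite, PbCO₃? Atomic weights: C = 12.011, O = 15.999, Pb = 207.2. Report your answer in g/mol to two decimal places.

M = 1*207.2 + 1*12.011 + 3*15.999

267.21 g/mol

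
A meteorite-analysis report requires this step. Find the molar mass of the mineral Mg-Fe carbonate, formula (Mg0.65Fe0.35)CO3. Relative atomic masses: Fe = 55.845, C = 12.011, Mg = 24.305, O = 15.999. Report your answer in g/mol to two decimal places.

95.35 g/mol

The formula mass is the sum 0.65*24.305 + 0.35*55.845 + 1*12.011 + 3*15.999.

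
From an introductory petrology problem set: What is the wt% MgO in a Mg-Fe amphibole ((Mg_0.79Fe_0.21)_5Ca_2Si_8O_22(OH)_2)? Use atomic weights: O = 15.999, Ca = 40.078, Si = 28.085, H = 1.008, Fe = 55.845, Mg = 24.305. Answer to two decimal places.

18.83 wt%

M((Mg_0.79Fe_0.21)_5Ca_2Si_8O_22(OH)_2) = 845.470 g/mol; M(MgO) = 40.304 g/mol.
Moles MgO per formula unit = 3.95 Mg ÷ 1 = 3.9500.
MgO fraction = (3.9500 × 40.304) / 845.470 = 159.201/845.470 = 0.1883.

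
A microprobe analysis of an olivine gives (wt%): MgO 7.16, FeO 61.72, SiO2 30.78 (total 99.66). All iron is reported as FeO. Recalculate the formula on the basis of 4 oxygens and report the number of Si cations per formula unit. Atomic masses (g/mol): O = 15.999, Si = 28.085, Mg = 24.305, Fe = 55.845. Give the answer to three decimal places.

MgO (M=40.304): mol = 0.17765; Mg = 0.17765, O = 0.17765.
FeO (M=71.844): mol = 0.85908; Fe = 0.85908, O = 0.85908.
SiO2 (M=60.083): mol = 0.51229; Si = 0.51229, O = 1.02458.
ΣO = 2.06131; factor = 4/ΣO = 1.94051.
Si apfu = 0.51229 × 1.94051 = 0.994.

0.994 Si apfu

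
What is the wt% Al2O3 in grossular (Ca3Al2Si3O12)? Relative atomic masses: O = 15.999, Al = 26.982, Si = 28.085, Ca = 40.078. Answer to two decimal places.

Molar mass of Ca3Al2Si3O12 = 3×40.078 + 2×26.982 + 3×28.085 + 12×15.999 = 450.441 g/mol.
Each formula unit contains 2 Al, equivalent to 2/2 = 1.0000 mol Al2O3.
M(Al2O3) = 2×26.982 + 3×15.999 = 101.961 g/mol.
Mass of Al2O3 per formula unit = 1.0000 × 101.961 = 101.961 g.
Al2O3 wt% = 101.961 / 450.441 × 100 = 22.64%.

22.64 wt%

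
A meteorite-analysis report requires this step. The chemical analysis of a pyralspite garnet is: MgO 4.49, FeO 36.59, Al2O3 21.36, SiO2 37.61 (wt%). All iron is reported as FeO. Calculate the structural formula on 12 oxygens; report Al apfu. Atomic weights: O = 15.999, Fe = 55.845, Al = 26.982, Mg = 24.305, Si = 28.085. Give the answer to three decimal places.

2.010 Al apfu

4.49 wt% MgO ÷ 40.304 g/mol = 0.11140 mol, giving 0.11140 Mg and 0.11140 O.
36.59 wt% FeO ÷ 71.844 g/mol = 0.50930 mol, giving 0.50930 Fe and 0.50930 O.
21.36 wt% Al2O3 ÷ 101.961 g/mol = 0.20949 mol, giving 0.41898 Al and 0.62847 O.
37.61 wt% SiO2 ÷ 60.083 g/mol = 0.62597 mol, giving 0.62597 Si and 1.25194 O.
Oxygen sums to 2.50111; scaling by 12/2.50111 = 4.79787 puts the formula on 12 O.
Al: 0.41898 × 4.79787 = 2.010 atoms per formula unit.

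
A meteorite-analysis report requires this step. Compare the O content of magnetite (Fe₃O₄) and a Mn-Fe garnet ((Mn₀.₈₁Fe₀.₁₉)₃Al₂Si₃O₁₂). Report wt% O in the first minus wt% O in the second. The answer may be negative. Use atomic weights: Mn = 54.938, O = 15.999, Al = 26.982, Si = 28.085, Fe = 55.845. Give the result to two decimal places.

-11.10 percentage points

M(Fe₃O₄) = 231.531 g/mol, so wt% O = 63.996/231.531 × 100 = 27.64%.
M((Mn₀.₈₁Fe₀.₁₉)₃Al₂Si₃O₁₂) = 495.538 g/mol, so wt% O = 191.988/495.538 × 100 = 38.74%.
27.64 − 38.74 = -11.10 pp.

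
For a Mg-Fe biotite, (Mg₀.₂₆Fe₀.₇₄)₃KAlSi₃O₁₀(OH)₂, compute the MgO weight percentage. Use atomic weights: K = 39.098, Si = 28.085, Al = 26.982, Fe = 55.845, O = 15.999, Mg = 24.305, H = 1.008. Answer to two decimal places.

6.45 wt%

Formula mass = 487.273 g/mol.
0.78 Mg → 0.7800 mol MgO per formula unit; M(MgO) = 40.304, so MgO mass = 31.437 g.
31.437/487.273 × 100 = 6.45 wt%.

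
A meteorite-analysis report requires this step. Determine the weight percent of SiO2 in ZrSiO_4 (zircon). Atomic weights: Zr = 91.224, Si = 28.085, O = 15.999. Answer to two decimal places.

Molar mass of ZrSiO_4 = 1×91.224 + 1×28.085 + 4×15.999 = 183.305 g/mol.
Each formula unit contains 1 Si, equivalent to 1/1 = 1.0000 mol SiO2.
M(SiO2) = 1×28.085 + 2×15.999 = 60.083 g/mol.
Mass of SiO2 per formula unit = 1.0000 × 60.083 = 60.083 g.
SiO2 wt% = 60.083 / 183.305 × 100 = 32.78%.

32.78 wt%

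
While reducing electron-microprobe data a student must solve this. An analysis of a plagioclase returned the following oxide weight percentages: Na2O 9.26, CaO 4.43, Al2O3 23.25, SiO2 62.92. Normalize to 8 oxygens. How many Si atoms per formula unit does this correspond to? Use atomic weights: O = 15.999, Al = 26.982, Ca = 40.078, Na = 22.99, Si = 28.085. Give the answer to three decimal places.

2.786 Si apfu

Na2O: 9.26/61.979 = 0.14941 mol → 0.29882 mol Na, 0.14941 mol O.
CaO: 4.43/56.077 = 0.07900 mol → 0.07900 mol Ca, 0.07900 mol O.
Al2O3: 23.25/101.961 = 0.22803 mol → 0.45606 mol Al, 0.68409 mol O.
SiO2: 62.92/60.083 = 1.04722 mol → 1.04722 mol Si, 2.09444 mol O.
Total oxygen = 3.00694 mol. Normalization factor = 8/3.00694 = 2.66051.
Si per 8 O = 1.04722 × 2.66051 = 2.786.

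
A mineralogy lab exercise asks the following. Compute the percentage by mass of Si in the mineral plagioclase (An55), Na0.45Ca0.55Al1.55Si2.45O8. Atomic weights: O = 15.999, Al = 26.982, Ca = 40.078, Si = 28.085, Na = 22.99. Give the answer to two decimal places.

Formula mass = 0.45*22.99 + 0.55*40.078 + 1.55*26.982 + 2.45*28.085 + 8*15.999 = 271.011 g/mol, of which 68.808 g is Si.
So Si makes up 68.808/271.011 = 0.2539 of the mass, i.e. 25.39%.

25.39 mass %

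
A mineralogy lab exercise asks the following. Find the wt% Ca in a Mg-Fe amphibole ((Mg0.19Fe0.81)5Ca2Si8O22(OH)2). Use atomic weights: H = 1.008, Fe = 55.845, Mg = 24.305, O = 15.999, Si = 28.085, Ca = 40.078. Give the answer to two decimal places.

Formula mass = 0.95·24.305 + 4.05·55.845 + 2·40.078 + 8·28.085 + 24·15.999 + 2·1.008 = 940.090 g/mol, of which 80.156 g is Ca.
So Ca makes up 80.156/940.090 = 0.0853 of the mass, i.e. 8.53%.

8.53 weight percent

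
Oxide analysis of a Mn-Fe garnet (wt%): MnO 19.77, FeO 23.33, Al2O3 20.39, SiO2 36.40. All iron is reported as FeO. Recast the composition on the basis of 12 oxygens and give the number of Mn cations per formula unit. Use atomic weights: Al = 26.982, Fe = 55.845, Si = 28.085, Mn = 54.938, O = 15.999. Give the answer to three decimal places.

1.385 Mn apfu

MnO: 19.77/70.937 = 0.27870 mol → 0.27870 mol Mn, 0.27870 mol O.
FeO: 23.33/71.844 = 0.32473 mol → 0.32473 mol Fe, 0.32473 mol O.
Al2O3: 20.39/101.961 = 0.19998 mol → 0.39996 mol Al, 0.59994 mol O.
SiO2: 36.40/60.083 = 0.60583 mol → 0.60583 mol Si, 1.21166 mol O.
Total oxygen = 2.41503 mol. Normalization factor = 12/2.41503 = 4.96888.
Mn per 12 O = 0.27870 × 4.96888 = 1.385.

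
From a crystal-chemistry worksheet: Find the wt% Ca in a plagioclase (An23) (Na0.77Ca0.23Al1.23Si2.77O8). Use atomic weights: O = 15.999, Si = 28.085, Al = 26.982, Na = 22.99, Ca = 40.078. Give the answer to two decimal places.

3.47 mass %

Formula mass = 0.77·22.99 + 0.23·40.078 + 1.23·26.982 + 2.77·28.085 + 8·15.999 = 265.896 g/mol, of which 9.218 g is Ca.
So Ca makes up 9.218/265.896 = 0.0347 of the mass, i.e. 3.47%.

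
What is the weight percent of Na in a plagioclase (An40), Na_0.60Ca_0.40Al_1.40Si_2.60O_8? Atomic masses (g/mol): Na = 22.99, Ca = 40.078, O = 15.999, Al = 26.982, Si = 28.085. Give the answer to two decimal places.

Formula mass = 0.60*22.99 + 0.40*40.078 + 1.40*26.982 + 2.60*28.085 + 8*15.999 = 268.613 g/mol, of which 13.794 g is Na.
So Na makes up 13.794/268.613 = 0.0514 of the mass, i.e. 5.14%.

5.14 mass %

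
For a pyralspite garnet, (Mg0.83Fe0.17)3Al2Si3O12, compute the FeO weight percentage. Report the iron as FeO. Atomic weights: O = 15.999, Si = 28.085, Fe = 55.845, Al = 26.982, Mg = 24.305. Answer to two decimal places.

Formula mass = 419.207 g/mol.
0.51 Fe → 0.5100 mol FeO per formula unit; M(FeO) = 71.844, so FeO mass = 36.640 g.
36.640/419.207 × 100 = 8.74 wt%.

8.74 wt%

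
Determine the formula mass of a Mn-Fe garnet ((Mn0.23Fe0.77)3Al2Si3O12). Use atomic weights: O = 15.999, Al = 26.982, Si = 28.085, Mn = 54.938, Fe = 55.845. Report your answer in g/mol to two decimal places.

The formula mass is the sum 0.69×54.938 + 2.31×55.845 + 2×26.982 + 3×28.085 + 12×15.999.

497.12 g/mol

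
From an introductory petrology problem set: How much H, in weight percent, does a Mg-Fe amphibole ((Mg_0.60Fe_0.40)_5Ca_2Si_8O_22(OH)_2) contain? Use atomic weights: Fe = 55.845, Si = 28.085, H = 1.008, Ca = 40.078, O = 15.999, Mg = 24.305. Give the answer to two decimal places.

Molar mass of (Mg_0.60Fe_0.40)_5Ca_2Si_8O_22(OH)_2: 3·24.305 + 2·55.845 + 2·40.078 + 8·28.085 + 24·15.999 + 2·1.008 = 875.433 g/mol.
Mass of H per formula unit: 2 × 1.008 = 2.016 g.
Weight fraction H = 2.016 / 875.433 = 0.0023.

0.23 weight percent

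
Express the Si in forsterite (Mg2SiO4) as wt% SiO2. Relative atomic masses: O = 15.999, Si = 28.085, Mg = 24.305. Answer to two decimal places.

42.71 wt%

Molar mass of Mg2SiO4 = 2*24.305 + 1*28.085 + 4*15.999 = 140.691 g/mol.
Each formula unit contains 1 Si, equivalent to 1/1 = 1.0000 mol SiO2.
M(SiO2) = 1×28.085 + 2×15.999 = 60.083 g/mol.
Mass of SiO2 per formula unit = 1.0000 × 60.083 = 60.083 g.
SiO2 wt% = 60.083 / 140.691 × 100 = 42.71%.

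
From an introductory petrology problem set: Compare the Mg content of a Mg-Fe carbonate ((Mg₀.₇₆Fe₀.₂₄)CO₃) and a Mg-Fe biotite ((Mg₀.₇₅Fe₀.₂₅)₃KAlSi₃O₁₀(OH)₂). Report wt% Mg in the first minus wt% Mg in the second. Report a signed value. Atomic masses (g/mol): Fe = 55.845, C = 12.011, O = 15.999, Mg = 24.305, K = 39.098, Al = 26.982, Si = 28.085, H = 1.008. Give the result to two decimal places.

7.70 percentage points

Mg in (Mg₀.₇₆Fe₀.₂₄)CO₃: molar mass 91.883 g/mol; 0.76×24.305 = 18.472 g → 20.10 wt%.
Mg in (Mg₀.₇₅Fe₀.₂₅)₃KAlSi₃O₁₀(OH)₂: molar mass 440.909 g/mol; 2.25×24.305 = 54.686 g → 12.40 wt%.
Difference = 20.10 − 12.40 = 7.70 percentage points.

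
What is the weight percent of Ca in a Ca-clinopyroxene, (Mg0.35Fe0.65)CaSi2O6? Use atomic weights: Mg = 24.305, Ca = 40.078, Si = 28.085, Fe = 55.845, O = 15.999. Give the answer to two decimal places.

16.91 weight percent

M((Mg0.35Fe0.65)CaSi2O6) = 237.048 g/mol.
Ca contributes 1 × 40.078 = 40.078 g per mole.
40.078/237.048 = 0.1691 → 16.91%.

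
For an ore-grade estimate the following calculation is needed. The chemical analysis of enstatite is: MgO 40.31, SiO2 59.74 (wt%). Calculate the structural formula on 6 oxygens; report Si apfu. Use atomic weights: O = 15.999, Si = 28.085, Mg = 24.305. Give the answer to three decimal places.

MgO (M=40.304): mol = 1.00015; Mg = 1.00015, O = 1.00015.
SiO2 (M=60.083): mol = 0.99429; Si = 0.99429, O = 1.98858.
ΣO = 2.98873; factor = 6/ΣO = 2.00754.
Si apfu = 0.99429 × 2.00754 = 1.996.

1.996 Si apfu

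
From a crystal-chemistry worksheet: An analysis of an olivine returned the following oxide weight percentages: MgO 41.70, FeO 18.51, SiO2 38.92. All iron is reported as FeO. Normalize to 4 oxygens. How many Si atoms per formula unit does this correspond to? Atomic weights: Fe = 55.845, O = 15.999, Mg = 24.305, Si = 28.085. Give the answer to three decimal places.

41.70 wt% MgO ÷ 40.304 g/mol = 1.03464 mol, giving 1.03464 Mg and 1.03464 O.
18.51 wt% FeO ÷ 71.844 g/mol = 0.25764 mol, giving 0.25764 Fe and 0.25764 O.
38.92 wt% SiO2 ÷ 60.083 g/mol = 0.64777 mol, giving 0.64777 Si and 1.29554 O.
Oxygen sums to 2.58782; scaling by 4/2.58782 = 1.54570 puts the formula on 4 O.
Si: 0.64777 × 1.54570 = 1.001 atoms per formula unit.

1.001 Si apfu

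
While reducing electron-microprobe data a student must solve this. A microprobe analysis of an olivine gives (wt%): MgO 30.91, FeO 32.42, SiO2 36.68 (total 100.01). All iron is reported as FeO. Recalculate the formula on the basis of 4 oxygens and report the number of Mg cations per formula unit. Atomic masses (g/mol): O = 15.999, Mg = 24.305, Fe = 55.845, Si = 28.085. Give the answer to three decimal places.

1.258 Mg apfu

MgO (M=40.304): mol = 0.76692; Mg = 0.76692, O = 0.76692.
FeO (M=71.844): mol = 0.45126; Fe = 0.45126, O = 0.45126.
SiO2 (M=60.083): mol = 0.61049; Si = 0.61049, O = 1.22098.
ΣO = 2.43916; factor = 4/ΣO = 1.63991.
Mg apfu = 0.76692 × 1.63991 = 1.258.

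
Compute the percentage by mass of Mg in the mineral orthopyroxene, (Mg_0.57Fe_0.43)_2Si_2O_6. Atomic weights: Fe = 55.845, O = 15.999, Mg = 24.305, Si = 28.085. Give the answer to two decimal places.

12.16 wt%

Formula mass = 1.14·24.305 + 0.86·55.845 + 2·28.085 + 6·15.999 = 227.898 g/mol, of which 27.708 g is Mg.
So Mg makes up 27.708/227.898 = 0.1216 of the mass, i.e. 12.16%.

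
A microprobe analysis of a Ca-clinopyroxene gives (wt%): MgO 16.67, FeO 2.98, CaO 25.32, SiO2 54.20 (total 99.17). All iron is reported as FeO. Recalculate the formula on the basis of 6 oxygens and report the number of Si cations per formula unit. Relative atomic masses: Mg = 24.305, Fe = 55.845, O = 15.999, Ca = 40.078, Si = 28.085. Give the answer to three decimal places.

16.67 wt% MgO ÷ 40.304 g/mol = 0.41361 mol, giving 0.41361 Mg and 0.41361 O.
2.98 wt% FeO ÷ 71.844 g/mol = 0.04148 mol, giving 0.04148 Fe and 0.04148 O.
25.32 wt% CaO ÷ 56.077 g/mol = 0.45152 mol, giving 0.45152 Ca and 0.45152 O.
54.20 wt% SiO2 ÷ 60.083 g/mol = 0.90209 mol, giving 0.90209 Si and 1.80418 O.
Oxygen sums to 2.71079; scaling by 6/2.71079 = 2.21338 puts the formula on 6 O.
Si: 0.90209 × 2.21338 = 1.997 atoms per formula unit.

1.997 Si apfu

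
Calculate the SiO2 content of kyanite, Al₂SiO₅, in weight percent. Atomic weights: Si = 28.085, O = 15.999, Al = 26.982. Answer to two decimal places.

Formula mass = 162.044 g/mol.
1 Si → 1.0000 mol SiO2 per formula unit; M(SiO2) = 60.083, so SiO2 mass = 60.083 g.
60.083/162.044 × 100 = 37.08 wt%.

37.08 wt%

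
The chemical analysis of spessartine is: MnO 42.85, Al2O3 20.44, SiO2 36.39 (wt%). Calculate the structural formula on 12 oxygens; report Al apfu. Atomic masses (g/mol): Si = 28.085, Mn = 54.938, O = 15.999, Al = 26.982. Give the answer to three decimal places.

42.85 wt% MnO ÷ 70.937 g/mol = 0.60406 mol, giving 0.60406 Mn and 0.60406 O.
20.44 wt% Al2O3 ÷ 101.961 g/mol = 0.20047 mol, giving 0.40094 Al and 0.60141 O.
36.39 wt% SiO2 ÷ 60.083 g/mol = 0.60566 mol, giving 0.60566 Si and 1.21132 O.
Oxygen sums to 2.41679; scaling by 12/2.41679 = 4.96526 puts the formula on 12 O.
Al: 0.40094 × 4.96526 = 1.991 atoms per formula unit.

1.991 Al apfu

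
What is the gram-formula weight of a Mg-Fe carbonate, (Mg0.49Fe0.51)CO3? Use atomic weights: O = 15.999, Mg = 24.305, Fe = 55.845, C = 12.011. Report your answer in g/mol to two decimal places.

The formula mass is the sum 0.49×24.305 + 0.51×55.845 + 1×12.011 + 3×15.999.

100.40 g/mol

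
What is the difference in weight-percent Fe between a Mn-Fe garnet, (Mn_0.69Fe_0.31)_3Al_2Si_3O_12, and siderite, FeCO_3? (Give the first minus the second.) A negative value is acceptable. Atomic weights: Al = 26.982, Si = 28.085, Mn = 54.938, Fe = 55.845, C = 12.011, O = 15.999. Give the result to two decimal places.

-37.73 percentage points

M((Mn_0.69Fe_0.31)_3Al_2Si_3O_12) = 495.865 g/mol, so wt% Fe = 51.936/495.865 × 100 = 10.47%.
M(FeCO_3) = 115.853 g/mol, so wt% Fe = 55.845/115.853 × 100 = 48.20%.
10.47 − 48.20 = -37.73 pp.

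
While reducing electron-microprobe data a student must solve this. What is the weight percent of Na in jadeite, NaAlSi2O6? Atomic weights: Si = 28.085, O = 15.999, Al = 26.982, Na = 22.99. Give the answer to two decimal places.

Molar mass of NaAlSi2O6: 1*22.99 + 1*26.982 + 2*28.085 + 6*15.999 = 202.136 g/mol.
Mass of Na per formula unit: 1 × 22.99 = 22.990 g.
Weight fraction Na = 22.990 / 202.136 = 0.1137.

11.37 mass %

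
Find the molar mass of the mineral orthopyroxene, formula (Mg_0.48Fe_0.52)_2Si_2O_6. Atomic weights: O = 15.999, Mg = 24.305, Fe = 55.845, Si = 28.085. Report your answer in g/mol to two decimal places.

Mg: 0.96 × 24.305 = 23.3328
Fe: 1.04 × 55.845 = 58.0788
Si: 2 × 28.085 = 56.1700
O: 6 × 15.999 = 95.9940
Summing the contributions gives the formula mass.

233.58 g/mol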